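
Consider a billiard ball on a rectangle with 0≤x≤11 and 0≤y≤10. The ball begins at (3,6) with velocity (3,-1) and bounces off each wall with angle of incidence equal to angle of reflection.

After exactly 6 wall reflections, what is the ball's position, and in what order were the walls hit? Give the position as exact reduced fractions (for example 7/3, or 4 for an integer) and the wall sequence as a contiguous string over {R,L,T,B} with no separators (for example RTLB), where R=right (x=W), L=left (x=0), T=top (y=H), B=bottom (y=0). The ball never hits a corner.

1. t=8/3 → R at (11,10/3); v=(-3,-1)
2. t=10/3 → B at (1,0); v=(-3,1)
3. t=1/3 → L at (0,1/3); v=(3,1)
4. t=11/3 → R at (11,4); v=(-3,1)
5. t=11/3 → L at (0,23/3); v=(3,1)
6. t=7/3 → T at (7,10); v=(3,-1)

Final position: (7,10)
Wall sequence: RBLRLT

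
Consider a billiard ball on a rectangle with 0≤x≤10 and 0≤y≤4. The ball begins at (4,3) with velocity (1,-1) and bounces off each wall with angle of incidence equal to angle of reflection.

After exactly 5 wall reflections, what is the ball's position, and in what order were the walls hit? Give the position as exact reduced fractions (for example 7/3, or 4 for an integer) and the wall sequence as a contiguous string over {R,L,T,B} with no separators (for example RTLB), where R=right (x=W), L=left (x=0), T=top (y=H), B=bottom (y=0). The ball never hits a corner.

Final position: (1,4)
Wall sequence: BRTBT

1. t=3 → B at (7,0); v=(1,1)
2. t=3 → R at (10,3); v=(-1,1)
3. t=1 → T at (9,4); v=(-1,-1)
4. t=4 → B at (5,0); v=(-1,1)
5. t=4 → T at (1,4); v=(-1,-1)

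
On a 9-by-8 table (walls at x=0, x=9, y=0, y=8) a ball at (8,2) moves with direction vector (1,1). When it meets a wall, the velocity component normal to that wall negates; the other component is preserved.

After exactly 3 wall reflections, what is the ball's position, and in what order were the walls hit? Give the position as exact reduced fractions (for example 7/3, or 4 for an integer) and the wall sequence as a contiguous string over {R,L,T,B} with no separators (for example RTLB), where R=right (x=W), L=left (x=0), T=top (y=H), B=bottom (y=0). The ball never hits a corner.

Final position: (0,4)
Wall sequence: RTL

1. t=1 → R at (9,3); v=(-1,1)
2. t=5 → T at (4,8); v=(-1,-1)
3. t=4 → L at (0,4); v=(1,-1)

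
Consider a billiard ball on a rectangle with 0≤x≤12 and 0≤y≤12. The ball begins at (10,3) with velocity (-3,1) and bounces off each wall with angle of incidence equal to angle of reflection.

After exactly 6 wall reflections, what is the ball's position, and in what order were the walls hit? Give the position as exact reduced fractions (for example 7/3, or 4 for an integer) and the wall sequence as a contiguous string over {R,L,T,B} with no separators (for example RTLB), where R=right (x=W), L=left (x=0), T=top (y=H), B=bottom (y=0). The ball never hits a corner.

1. t=10/3 → L at (0,19/3); v=(3,1)
2. t=4 → R at (12,31/3); v=(-3,1)
3. t=5/3 → T at (7,12); v=(-3,-1)
4. t=7/3 → L at (0,29/3); v=(3,-1)
5. t=4 → R at (12,17/3); v=(-3,-1)
6. t=4 → L at (0,5/3); v=(3,-1)

Final position: (0,5/3)
Wall sequence: LRTLRL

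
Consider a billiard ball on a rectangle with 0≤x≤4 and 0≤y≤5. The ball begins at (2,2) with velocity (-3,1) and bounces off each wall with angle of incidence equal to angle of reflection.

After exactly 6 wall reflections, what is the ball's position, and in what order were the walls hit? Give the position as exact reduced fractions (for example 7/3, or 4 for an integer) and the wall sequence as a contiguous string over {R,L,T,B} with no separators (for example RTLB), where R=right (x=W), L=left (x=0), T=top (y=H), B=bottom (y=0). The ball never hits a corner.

1. t=2/3 → L at (0,8/3); v=(3,1)
2. t=4/3 → R at (4,4); v=(-3,1)
3. t=1 → T at (1,5); v=(-3,-1)
4. t=1/3 → L at (0,14/3); v=(3,-1)
5. t=4/3 → R at (4,10/3); v=(-3,-1)
6. t=4/3 → L at (0,2); v=(3,-1)

Final position: (0,2)
Wall sequence: LRTLRL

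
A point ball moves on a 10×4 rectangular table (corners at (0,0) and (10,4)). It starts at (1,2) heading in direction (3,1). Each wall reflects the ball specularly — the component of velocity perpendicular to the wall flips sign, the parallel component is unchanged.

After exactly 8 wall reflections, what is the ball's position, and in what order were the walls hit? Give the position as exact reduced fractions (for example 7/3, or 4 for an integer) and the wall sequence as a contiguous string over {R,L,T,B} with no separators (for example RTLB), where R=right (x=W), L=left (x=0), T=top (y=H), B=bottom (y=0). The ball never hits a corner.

Final position: (3,0)
Wall sequence: TRBLRTLB

1. t=2 → T at (7,4); v=(3,-1)
2. t=1 → R at (10,3); v=(-3,-1)
3. t=3 → B at (1,0); v=(-3,1)
4. t=1/3 → L at (0,1/3); v=(3,1)
5. t=10/3 → R at (10,11/3); v=(-3,1)
6. t=1/3 → T at (9,4); v=(-3,-1)
7. t=3 → L at (0,1); v=(3,-1)
8. t=1 → B at (3,0); v=(3,1)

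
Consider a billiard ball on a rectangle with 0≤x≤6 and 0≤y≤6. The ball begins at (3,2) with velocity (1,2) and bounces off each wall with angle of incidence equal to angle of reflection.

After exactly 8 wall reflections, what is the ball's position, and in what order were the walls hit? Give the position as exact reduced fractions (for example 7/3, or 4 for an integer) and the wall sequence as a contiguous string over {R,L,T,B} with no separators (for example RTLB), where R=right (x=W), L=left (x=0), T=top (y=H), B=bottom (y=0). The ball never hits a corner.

1. t=2 → T at (5,6); v=(1,-2)
2. t=1 → R at (6,4); v=(-1,-2)
3. t=2 → B at (4,0); v=(-1,2)
4. t=3 → T at (1,6); v=(-1,-2)
5. t=1 → L at (0,4); v=(1,-2)
6. t=2 → B at (2,0); v=(1,2)
7. t=3 → T at (5,6); v=(1,-2)
8. t=1 → R at (6,4); v=(-1,-2)

Final position: (6,4)
Wall sequence: TRBTLBTR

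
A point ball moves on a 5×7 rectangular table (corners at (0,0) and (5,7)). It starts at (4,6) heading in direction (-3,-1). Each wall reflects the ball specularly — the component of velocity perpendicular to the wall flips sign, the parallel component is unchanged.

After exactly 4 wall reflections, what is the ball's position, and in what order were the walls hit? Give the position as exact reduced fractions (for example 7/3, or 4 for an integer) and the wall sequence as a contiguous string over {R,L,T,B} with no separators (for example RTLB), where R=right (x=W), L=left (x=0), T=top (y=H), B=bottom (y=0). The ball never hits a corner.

Final position: (4,0)
Wall sequence: LRLB

1. t=4/3 → L at (0,14/3); v=(3,-1)
2. t=5/3 → R at (5,3); v=(-3,-1)
3. t=5/3 → L at (0,4/3); v=(3,-1)
4. t=4/3 → B at (4,0); v=(3,1)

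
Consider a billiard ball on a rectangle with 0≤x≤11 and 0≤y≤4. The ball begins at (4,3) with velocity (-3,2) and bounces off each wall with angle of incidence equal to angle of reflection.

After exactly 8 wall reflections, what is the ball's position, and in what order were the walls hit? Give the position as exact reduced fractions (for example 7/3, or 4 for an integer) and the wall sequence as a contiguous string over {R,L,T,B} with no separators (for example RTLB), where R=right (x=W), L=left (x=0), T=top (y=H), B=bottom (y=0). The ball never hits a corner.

1. t=1/2 → T at (5/2,4); v=(-3,-2)
2. t=5/6 → L at (0,7/3); v=(3,-2)
3. t=7/6 → B at (7/2,0); v=(3,2)
4. t=2 → T at (19/2,4); v=(3,-2)
5. t=1/2 → R at (11,3); v=(-3,-2)
6. t=3/2 → B at (13/2,0); v=(-3,2)
7. t=2 → T at (1/2,4); v=(-3,-2)
8. t=1/6 → L at (0,11/3); v=(3,-2)

Final position: (0,11/3)
Wall sequence: TLBTRBTL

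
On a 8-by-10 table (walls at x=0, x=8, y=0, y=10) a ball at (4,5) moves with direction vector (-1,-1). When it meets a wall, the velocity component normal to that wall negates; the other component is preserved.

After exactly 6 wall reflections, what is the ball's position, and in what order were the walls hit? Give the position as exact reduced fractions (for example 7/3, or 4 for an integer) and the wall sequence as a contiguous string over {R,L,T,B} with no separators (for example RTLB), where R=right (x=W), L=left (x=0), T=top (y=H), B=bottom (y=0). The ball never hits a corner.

Final position: (5,0)
Wall sequence: LBRTLB

1. t=4 → L at (0,1); v=(1,-1)
2. t=1 → B at (1,0); v=(1,1)
3. t=7 → R at (8,7); v=(-1,1)
4. t=3 → T at (5,10); v=(-1,-1)
5. t=5 → L at (0,5); v=(1,-1)
6. t=5 → B at (5,0); v=(1,1)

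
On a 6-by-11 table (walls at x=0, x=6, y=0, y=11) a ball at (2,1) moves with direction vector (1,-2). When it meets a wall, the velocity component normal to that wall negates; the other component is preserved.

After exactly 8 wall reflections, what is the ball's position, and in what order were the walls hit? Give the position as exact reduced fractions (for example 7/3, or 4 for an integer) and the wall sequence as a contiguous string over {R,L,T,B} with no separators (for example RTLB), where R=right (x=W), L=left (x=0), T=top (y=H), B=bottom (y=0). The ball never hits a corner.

1. t=1/2 → B at (5/2,0); v=(1,2)
2. t=7/2 → R at (6,7); v=(-1,2)
3. t=2 → T at (4,11); v=(-1,-2)
4. t=4 → L at (0,3); v=(1,-2)
5. t=3/2 → B at (3/2,0); v=(1,2)
6. t=9/2 → R at (6,9); v=(-1,2)
7. t=1 → T at (5,11); v=(-1,-2)
8. t=5 → L at (0,1); v=(1,-2)

Final position: (0,1)
Wall sequence: BRTLBRTL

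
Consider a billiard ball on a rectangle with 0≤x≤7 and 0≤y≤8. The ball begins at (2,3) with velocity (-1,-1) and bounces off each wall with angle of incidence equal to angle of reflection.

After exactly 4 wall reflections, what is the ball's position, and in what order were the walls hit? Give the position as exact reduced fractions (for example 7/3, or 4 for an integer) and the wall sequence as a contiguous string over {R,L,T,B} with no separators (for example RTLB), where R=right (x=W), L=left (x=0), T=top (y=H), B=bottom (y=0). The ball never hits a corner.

1. t=2 → L at (0,1); v=(1,-1)
2. t=1 → B at (1,0); v=(1,1)
3. t=6 → R at (7,6); v=(-1,1)
4. t=2 → T at (5,8); v=(-1,-1)

Final position: (5,8)
Wall sequence: LBRT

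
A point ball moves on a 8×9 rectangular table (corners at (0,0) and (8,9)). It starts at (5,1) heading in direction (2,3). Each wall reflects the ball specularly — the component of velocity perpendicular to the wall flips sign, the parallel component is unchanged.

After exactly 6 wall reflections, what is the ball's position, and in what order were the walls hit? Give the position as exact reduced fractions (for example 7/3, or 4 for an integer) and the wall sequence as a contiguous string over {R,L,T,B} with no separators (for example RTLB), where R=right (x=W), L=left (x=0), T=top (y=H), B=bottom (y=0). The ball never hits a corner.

Final position: (8,13/2)
Wall sequence: RTLBTR

1. t=3/2 → R at (8,11/2); v=(-2,3)
2. t=7/6 → T at (17/3,9); v=(-2,-3)
3. t=17/6 → L at (0,1/2); v=(2,-3)
4. t=1/6 → B at (1/3,0); v=(2,3)
5. t=3 → T at (19/3,9); v=(2,-3)
6. t=5/6 → R at (8,13/2); v=(-2,-3)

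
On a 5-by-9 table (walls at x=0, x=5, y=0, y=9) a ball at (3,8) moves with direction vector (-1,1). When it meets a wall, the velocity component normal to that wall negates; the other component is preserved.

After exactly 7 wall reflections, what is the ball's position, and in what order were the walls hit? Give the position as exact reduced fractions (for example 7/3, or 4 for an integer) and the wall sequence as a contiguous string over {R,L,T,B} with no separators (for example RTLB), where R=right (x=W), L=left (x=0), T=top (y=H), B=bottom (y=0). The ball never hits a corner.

Final position: (4,9)
Wall sequence: TLRBLRT

1. t=1 → T at (2,9); v=(-1,-1)
2. t=2 → L at (0,7); v=(1,-1)
3. t=5 → R at (5,2); v=(-1,-1)
4. t=2 → B at (3,0); v=(-1,1)
5. t=3 → L at (0,3); v=(1,1)
6. t=5 → R at (5,8); v=(-1,1)
7. t=1 → T at (4,9); v=(-1,-1)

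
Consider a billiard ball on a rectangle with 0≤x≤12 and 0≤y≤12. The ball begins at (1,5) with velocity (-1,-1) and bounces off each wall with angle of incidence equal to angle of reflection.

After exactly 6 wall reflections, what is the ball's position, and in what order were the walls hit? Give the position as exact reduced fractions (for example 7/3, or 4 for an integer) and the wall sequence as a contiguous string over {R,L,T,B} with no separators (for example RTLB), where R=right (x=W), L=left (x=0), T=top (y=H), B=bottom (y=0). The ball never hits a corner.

1. t=1 → L at (0,4); v=(1,-1)
2. t=4 → B at (4,0); v=(1,1)
3. t=8 → R at (12,8); v=(-1,1)
4. t=4 → T at (8,12); v=(-1,-1)
5. t=8 → L at (0,4); v=(1,-1)
6. t=4 → B at (4,0); v=(1,1)

Final position: (4,0)
Wall sequence: LBRTLB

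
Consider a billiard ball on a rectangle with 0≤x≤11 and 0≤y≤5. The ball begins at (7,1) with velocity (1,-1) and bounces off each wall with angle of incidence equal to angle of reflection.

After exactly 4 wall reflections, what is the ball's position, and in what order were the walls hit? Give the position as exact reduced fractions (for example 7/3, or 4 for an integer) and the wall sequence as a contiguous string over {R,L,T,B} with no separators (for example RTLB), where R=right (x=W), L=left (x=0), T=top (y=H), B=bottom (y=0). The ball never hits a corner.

Final position: (4,0)
Wall sequence: BRTB

1. t=1 → B at (8,0); v=(1,1)
2. t=3 → R at (11,3); v=(-1,1)
3. t=2 → T at (9,5); v=(-1,-1)
4. t=5 → B at (4,0); v=(-1,1)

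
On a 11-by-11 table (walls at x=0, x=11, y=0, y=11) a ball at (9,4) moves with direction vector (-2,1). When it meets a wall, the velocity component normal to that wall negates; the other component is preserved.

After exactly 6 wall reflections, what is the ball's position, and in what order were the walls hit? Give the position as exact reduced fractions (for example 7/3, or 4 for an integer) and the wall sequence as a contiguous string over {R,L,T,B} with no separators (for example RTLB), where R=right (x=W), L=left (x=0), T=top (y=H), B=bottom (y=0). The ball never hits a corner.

1. t=9/2 → L at (0,17/2); v=(2,1)
2. t=5/2 → T at (5,11); v=(2,-1)
3. t=3 → R at (11,8); v=(-2,-1)
4. t=11/2 → L at (0,5/2); v=(2,-1)
5. t=5/2 → B at (5,0); v=(2,1)
6. t=3 → R at (11,3); v=(-2,1)

Final position: (11,3)
Wall sequence: LTRLBR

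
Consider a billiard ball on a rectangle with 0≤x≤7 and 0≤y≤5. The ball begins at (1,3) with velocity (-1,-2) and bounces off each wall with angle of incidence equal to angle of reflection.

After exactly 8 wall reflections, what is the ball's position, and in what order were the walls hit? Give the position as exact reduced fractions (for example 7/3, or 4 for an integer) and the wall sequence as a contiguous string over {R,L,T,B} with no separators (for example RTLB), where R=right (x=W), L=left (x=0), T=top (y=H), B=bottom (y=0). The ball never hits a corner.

Final position: (1,5)
Wall sequence: LBTBRTBT

1. t=1 → L at (0,1); v=(1,-2)
2. t=1/2 → B at (1/2,0); v=(1,2)
3. t=5/2 → T at (3,5); v=(1,-2)
4. t=5/2 → B at (11/2,0); v=(1,2)
5. t=3/2 → R at (7,3); v=(-1,2)
6. t=1 → T at (6,5); v=(-1,-2)
7. t=5/2 → B at (7/2,0); v=(-1,2)
8. t=5/2 → T at (1,5); v=(-1,-2)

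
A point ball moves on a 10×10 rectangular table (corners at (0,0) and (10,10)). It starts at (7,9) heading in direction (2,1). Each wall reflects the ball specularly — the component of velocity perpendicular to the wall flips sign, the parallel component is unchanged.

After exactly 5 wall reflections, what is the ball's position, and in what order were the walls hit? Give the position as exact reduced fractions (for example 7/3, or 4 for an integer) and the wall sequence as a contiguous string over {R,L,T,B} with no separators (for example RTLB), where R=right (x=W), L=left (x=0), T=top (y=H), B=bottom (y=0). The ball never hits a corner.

1. t=1 → T at (9,10); v=(2,-1)
2. t=1/2 → R at (10,19/2); v=(-2,-1)
3. t=5 → L at (0,9/2); v=(2,-1)
4. t=9/2 → B at (9,0); v=(2,1)
5. t=1/2 → R at (10,1/2); v=(-2,1)

Final position: (10,1/2)
Wall sequence: TRLBR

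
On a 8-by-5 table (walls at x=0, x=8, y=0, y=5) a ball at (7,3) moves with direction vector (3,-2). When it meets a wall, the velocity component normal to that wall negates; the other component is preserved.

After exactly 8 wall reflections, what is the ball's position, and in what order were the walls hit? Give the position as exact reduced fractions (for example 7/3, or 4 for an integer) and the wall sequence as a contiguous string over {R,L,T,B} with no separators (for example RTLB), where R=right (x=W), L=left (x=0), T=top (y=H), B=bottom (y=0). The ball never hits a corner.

Final position: (2,5)
Wall sequence: RBLTRBLT

1. t=1/3 → R at (8,7/3); v=(-3,-2)
2. t=7/6 → B at (9/2,0); v=(-3,2)
3. t=3/2 → L at (0,3); v=(3,2)
4. t=1 → T at (3,5); v=(3,-2)
5. t=5/3 → R at (8,5/3); v=(-3,-2)
6. t=5/6 → B at (11/2,0); v=(-3,2)
7. t=11/6 → L at (0,11/3); v=(3,2)
8. t=2/3 → T at (2,5); v=(3,-2)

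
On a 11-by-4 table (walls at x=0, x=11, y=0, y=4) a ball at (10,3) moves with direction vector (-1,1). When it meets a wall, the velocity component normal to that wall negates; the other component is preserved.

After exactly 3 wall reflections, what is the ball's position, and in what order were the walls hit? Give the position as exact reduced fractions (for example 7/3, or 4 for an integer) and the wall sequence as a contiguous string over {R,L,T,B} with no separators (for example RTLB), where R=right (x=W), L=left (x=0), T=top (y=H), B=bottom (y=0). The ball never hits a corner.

1. t=1 → T at (9,4); v=(-1,-1)
2. t=4 → B at (5,0); v=(-1,1)
3. t=4 → T at (1,4); v=(-1,-1)

Final position: (1,4)
Wall sequence: TBT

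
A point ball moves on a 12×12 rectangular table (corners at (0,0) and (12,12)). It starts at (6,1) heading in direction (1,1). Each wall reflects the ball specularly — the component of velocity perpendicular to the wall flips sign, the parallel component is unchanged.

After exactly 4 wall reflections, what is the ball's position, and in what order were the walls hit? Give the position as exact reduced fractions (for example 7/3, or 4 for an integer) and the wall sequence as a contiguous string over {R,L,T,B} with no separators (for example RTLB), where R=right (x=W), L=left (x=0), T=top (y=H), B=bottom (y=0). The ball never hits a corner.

1. t=6 → R at (12,7); v=(-1,1)
2. t=5 → T at (7,12); v=(-1,-1)
3. t=7 → L at (0,5); v=(1,-1)
4. t=5 → B at (5,0); v=(1,1)

Final position: (5,0)
Wall sequence: RTLB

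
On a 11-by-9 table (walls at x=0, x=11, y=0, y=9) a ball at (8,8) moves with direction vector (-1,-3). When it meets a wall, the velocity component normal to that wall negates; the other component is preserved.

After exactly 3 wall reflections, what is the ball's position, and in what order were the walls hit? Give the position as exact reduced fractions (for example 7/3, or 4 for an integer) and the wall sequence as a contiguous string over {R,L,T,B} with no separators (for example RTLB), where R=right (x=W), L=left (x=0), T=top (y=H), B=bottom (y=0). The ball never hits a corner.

Final position: (0,2)
Wall sequence: BTL

1. t=8/3 → B at (16/3,0); v=(-1,3)
2. t=3 → T at (7/3,9); v=(-1,-3)
3. t=7/3 → L at (0,2); v=(1,-3)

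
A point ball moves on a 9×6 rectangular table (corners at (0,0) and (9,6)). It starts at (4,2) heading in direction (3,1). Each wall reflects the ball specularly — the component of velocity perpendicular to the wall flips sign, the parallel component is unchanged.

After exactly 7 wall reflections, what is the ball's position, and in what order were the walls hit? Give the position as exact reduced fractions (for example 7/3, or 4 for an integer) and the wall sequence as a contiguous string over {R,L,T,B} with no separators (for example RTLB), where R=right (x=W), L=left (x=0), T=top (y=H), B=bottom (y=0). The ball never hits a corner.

1. t=5/3 → R at (9,11/3); v=(-3,1)
2. t=7/3 → T at (2,6); v=(-3,-1)
3. t=2/3 → L at (0,16/3); v=(3,-1)
4. t=3 → R at (9,7/3); v=(-3,-1)
5. t=7/3 → B at (2,0); v=(-3,1)
6. t=2/3 → L at (0,2/3); v=(3,1)
7. t=3 → R at (9,11/3); v=(-3,1)

Final position: (9,11/3)
Wall sequence: RTLRBLR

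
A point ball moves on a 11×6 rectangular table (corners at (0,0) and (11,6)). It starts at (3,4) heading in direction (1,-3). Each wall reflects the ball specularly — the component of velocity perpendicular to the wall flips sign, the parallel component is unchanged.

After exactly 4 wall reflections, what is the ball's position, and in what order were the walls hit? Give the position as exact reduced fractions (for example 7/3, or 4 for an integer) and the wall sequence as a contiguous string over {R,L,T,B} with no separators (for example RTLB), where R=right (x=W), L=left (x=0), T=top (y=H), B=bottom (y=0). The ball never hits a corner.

1. t=4/3 → B at (13/3,0); v=(1,3)
2. t=2 → T at (19/3,6); v=(1,-3)
3. t=2 → B at (25/3,0); v=(1,3)
4. t=2 → T at (31/3,6); v=(1,-3)

Final position: (31/3,6)
Wall sequence: BTBT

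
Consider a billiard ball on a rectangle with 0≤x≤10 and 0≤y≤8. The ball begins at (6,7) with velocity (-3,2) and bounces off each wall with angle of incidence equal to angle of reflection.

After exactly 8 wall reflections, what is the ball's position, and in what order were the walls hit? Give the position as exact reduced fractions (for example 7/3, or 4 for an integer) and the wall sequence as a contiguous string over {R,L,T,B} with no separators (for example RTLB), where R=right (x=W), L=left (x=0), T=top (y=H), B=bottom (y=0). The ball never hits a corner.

Final position: (17/2,0)
Wall sequence: TLBRTLRB

1. t=1/2 → T at (9/2,8); v=(-3,-2)
2. t=3/2 → L at (0,5); v=(3,-2)
3. t=5/2 → B at (15/2,0); v=(3,2)
4. t=5/6 → R at (10,5/3); v=(-3,2)
5. t=19/6 → T at (1/2,8); v=(-3,-2)
6. t=1/6 → L at (0,23/3); v=(3,-2)
7. t=10/3 → R at (10,1); v=(-3,-2)
8. t=1/2 → B at (17/2,0); v=(-3,2)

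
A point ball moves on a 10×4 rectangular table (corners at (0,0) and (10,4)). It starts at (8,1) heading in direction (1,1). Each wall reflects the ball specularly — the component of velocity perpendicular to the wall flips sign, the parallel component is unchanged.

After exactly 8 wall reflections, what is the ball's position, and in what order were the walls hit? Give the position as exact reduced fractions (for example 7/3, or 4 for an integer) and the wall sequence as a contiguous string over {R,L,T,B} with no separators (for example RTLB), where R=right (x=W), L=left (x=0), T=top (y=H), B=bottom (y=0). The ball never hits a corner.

1. t=2 → R at (10,3); v=(-1,1)
2. t=1 → T at (9,4); v=(-1,-1)
3. t=4 → B at (5,0); v=(-1,1)
4. t=4 → T at (1,4); v=(-1,-1)
5. t=1 → L at (0,3); v=(1,-1)
6. t=3 → B at (3,0); v=(1,1)
7. t=4 → T at (7,4); v=(1,-1)
8. t=3 → R at (10,1); v=(-1,-1)

Final position: (10,1)
Wall sequence: RTBTLBTR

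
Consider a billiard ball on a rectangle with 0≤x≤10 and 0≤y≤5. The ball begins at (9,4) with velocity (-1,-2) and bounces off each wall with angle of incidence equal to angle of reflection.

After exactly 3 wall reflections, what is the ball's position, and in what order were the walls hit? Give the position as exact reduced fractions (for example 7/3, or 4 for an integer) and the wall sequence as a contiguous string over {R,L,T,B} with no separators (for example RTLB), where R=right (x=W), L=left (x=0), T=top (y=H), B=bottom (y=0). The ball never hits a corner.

Final position: (2,0)
Wall sequence: BTB

1. t=2 → B at (7,0); v=(-1,2)
2. t=5/2 → T at (9/2,5); v=(-1,-2)
3. t=5/2 → B at (2,0); v=(-1,2)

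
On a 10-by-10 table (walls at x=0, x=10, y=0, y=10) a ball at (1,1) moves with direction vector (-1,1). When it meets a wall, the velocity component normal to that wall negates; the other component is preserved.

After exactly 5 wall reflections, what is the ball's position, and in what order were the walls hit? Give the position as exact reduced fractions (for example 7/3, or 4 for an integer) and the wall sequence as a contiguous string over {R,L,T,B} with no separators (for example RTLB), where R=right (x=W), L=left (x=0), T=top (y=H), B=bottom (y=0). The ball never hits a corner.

Final position: (0,2)
Wall sequence: LTRBL

1. t=1 → L at (0,2); v=(1,1)
2. t=8 → T at (8,10); v=(1,-1)
3. t=2 → R at (10,8); v=(-1,-1)
4. t=8 → B at (2,0); v=(-1,1)
5. t=2 → L at (0,2); v=(1,1)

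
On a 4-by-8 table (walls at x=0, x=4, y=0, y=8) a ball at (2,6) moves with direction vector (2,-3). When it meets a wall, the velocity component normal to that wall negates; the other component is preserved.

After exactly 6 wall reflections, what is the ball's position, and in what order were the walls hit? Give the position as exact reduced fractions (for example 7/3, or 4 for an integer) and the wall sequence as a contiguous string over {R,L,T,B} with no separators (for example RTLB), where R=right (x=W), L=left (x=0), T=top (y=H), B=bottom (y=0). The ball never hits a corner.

Final position: (0,1)
Wall sequence: RBLTRL

1. t=1 → R at (4,3); v=(-2,-3)
2. t=1 → B at (2,0); v=(-2,3)
3. t=1 → L at (0,3); v=(2,3)
4. t=5/3 → T at (10/3,8); v=(2,-3)
5. t=1/3 → R at (4,7); v=(-2,-3)
6. t=2 → L at (0,1); v=(2,-3)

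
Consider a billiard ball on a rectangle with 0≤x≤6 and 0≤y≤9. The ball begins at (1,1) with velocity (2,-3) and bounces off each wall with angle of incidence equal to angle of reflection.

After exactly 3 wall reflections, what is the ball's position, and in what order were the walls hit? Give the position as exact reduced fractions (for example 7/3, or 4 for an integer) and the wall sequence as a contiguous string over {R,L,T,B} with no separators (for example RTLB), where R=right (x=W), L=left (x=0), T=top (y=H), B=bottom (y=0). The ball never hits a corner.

Final position: (13/3,9)
Wall sequence: BRT

1. t=1/3 → B at (5/3,0); v=(2,3)
2. t=13/6 → R at (6,13/2); v=(-2,3)
3. t=5/6 → T at (13/3,9); v=(-2,-3)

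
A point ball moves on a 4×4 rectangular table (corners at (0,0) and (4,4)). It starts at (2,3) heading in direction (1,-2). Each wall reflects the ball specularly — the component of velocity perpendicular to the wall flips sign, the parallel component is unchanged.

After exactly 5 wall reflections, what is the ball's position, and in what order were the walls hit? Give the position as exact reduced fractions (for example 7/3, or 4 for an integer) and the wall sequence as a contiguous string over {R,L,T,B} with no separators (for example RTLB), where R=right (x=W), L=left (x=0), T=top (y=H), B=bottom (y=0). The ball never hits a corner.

Final position: (0,1)
Wall sequence: BRTBL

1. t=3/2 → B at (7/2,0); v=(1,2)
2. t=1/2 → R at (4,1); v=(-1,2)
3. t=3/2 → T at (5/2,4); v=(-1,-2)
4. t=2 → B at (1/2,0); v=(-1,2)
5. t=1/2 → L at (0,1); v=(1,2)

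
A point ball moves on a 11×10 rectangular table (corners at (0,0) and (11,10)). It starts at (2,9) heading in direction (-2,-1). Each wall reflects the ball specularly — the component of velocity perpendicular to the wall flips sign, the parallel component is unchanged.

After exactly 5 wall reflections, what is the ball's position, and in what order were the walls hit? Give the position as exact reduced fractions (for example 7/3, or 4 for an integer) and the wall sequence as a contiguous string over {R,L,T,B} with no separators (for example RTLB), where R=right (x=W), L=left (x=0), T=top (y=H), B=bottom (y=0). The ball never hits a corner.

Final position: (11,17/2)
Wall sequence: LRBLR

1. t=1 → L at (0,8); v=(2,-1)
2. t=11/2 → R at (11,5/2); v=(-2,-1)
3. t=5/2 → B at (6,0); v=(-2,1)
4. t=3 → L at (0,3); v=(2,1)
5. t=11/2 → R at (11,17/2); v=(-2,1)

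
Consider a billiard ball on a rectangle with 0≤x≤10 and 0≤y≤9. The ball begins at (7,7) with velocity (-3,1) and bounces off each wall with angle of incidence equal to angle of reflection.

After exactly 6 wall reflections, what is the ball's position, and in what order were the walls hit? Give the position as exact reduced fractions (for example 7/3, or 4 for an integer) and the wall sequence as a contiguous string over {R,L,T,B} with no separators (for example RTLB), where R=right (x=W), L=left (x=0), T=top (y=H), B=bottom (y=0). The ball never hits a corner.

1. t=2 → T at (1,9); v=(-3,-1)
2. t=1/3 → L at (0,26/3); v=(3,-1)
3. t=10/3 → R at (10,16/3); v=(-3,-1)
4. t=10/3 → L at (0,2); v=(3,-1)
5. t=2 → B at (6,0); v=(3,1)
6. t=4/3 → R at (10,4/3); v=(-3,1)

Final position: (10,4/3)
Wall sequence: TLRLBR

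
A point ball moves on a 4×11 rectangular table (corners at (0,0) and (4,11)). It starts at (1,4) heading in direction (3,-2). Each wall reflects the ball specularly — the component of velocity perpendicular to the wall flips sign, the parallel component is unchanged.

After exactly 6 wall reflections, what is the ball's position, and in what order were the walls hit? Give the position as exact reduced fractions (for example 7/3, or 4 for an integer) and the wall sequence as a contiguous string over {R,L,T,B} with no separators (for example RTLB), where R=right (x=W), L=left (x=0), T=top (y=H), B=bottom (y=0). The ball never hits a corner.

Final position: (4,26/3)
Wall sequence: RBLRLR

1. t=1 → R at (4,2); v=(-3,-2)
2. t=1 → B at (1,0); v=(-3,2)
3. t=1/3 → L at (0,2/3); v=(3,2)
4. t=4/3 → R at (4,10/3); v=(-3,2)
5. t=4/3 → L at (0,6); v=(3,2)
6. t=4/3 → R at (4,26/3); v=(-3,2)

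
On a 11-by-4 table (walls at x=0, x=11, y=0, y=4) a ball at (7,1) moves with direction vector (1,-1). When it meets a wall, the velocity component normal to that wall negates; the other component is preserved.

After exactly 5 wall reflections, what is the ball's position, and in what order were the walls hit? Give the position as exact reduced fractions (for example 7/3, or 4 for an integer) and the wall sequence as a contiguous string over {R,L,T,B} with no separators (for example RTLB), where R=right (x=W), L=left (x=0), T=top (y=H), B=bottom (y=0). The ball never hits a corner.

Final position: (2,4)
Wall sequence: BRTBT

1. t=1 → B at (8,0); v=(1,1)
2. t=3 → R at (11,3); v=(-1,1)
3. t=1 → T at (10,4); v=(-1,-1)
4. t=4 → B at (6,0); v=(-1,1)
5. t=4 → T at (2,4); v=(-1,-1)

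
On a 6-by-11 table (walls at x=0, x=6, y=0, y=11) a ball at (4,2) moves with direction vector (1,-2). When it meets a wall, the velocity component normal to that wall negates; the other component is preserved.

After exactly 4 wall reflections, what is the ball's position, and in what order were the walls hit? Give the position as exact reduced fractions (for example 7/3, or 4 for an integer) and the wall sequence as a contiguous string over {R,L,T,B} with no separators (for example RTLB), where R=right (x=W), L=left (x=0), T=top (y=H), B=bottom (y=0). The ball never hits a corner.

1. t=1 → B at (5,0); v=(1,2)
2. t=1 → R at (6,2); v=(-1,2)
3. t=9/2 → T at (3/2,11); v=(-1,-2)
4. t=3/2 → L at (0,8); v=(1,-2)

Final position: (0,8)
Wall sequence: BRTL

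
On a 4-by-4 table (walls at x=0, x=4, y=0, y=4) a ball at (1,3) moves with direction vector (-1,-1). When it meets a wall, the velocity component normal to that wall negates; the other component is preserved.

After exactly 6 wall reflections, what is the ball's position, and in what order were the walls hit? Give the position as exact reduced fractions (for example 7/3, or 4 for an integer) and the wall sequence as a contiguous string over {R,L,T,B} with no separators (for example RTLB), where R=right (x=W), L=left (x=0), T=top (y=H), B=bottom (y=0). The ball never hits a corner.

Final position: (2,0)
Wall sequence: LBRTLB

1. t=1 → L at (0,2); v=(1,-1)
2. t=2 → B at (2,0); v=(1,1)
3. t=2 → R at (4,2); v=(-1,1)
4. t=2 → T at (2,4); v=(-1,-1)
5. t=2 → L at (0,2); v=(1,-1)
6. t=2 → B at (2,0); v=(1,1)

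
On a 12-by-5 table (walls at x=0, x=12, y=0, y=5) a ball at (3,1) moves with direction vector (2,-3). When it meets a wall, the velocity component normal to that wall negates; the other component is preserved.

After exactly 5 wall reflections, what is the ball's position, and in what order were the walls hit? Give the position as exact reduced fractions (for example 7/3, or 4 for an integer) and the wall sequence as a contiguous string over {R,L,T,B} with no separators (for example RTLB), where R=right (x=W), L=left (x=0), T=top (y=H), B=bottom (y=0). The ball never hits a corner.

Final position: (31/3,5)
Wall sequence: BTBRT

1. t=1/3 → B at (11/3,0); v=(2,3)
2. t=5/3 → T at (7,5); v=(2,-3)
3. t=5/3 → B at (31/3,0); v=(2,3)
4. t=5/6 → R at (12,5/2); v=(-2,3)
5. t=5/6 → T at (31/3,5); v=(-2,-3)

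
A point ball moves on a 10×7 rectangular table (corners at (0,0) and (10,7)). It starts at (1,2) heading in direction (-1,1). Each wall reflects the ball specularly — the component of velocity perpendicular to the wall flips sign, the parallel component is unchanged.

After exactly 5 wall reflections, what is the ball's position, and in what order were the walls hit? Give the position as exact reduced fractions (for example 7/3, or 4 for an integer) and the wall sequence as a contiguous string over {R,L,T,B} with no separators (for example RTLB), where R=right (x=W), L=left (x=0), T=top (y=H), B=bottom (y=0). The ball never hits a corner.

1. t=1 → L at (0,3); v=(1,1)
2. t=4 → T at (4,7); v=(1,-1)
3. t=6 → R at (10,1); v=(-1,-1)
4. t=1 → B at (9,0); v=(-1,1)
5. t=7 → T at (2,7); v=(-1,-1)

Final position: (2,7)
Wall sequence: LTRBT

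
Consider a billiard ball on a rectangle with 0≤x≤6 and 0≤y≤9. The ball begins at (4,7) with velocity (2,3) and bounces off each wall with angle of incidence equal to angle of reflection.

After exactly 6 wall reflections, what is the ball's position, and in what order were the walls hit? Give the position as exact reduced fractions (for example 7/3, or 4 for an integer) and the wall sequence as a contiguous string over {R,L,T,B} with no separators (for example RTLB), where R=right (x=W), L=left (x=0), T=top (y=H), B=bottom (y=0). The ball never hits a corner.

Final position: (6,8)
Wall sequence: TRBLTR

1. t=2/3 → T at (16/3,9); v=(2,-3)
2. t=1/3 → R at (6,8); v=(-2,-3)
3. t=8/3 → B at (2/3,0); v=(-2,3)
4. t=1/3 → L at (0,1); v=(2,3)
5. t=8/3 → T at (16/3,9); v=(2,-3)
6. t=1/3 → R at (6,8); v=(-2,-3)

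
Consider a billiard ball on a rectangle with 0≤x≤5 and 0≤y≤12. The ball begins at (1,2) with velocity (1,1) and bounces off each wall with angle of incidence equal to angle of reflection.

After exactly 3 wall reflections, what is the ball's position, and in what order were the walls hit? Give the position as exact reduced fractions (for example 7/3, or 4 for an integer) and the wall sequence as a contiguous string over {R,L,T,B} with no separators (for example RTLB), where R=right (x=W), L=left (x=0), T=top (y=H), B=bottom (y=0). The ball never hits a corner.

Final position: (1,12)
Wall sequence: RLT

1. t=4 → R at (5,6); v=(-1,1)
2. t=5 → L at (0,11); v=(1,1)
3. t=1 → T at (1,12); v=(1,-1)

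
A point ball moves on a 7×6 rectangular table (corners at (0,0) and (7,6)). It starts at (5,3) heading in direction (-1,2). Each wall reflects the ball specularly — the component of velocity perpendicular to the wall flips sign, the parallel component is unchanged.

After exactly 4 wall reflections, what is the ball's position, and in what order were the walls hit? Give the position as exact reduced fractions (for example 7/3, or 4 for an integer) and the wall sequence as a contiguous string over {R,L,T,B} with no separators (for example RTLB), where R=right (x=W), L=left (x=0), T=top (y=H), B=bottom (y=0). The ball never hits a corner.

1. t=3/2 → T at (7/2,6); v=(-1,-2)
2. t=3 → B at (1/2,0); v=(-1,2)
3. t=1/2 → L at (0,1); v=(1,2)
4. t=5/2 → T at (5/2,6); v=(1,-2)

Final position: (5/2,6)
Wall sequence: TBLT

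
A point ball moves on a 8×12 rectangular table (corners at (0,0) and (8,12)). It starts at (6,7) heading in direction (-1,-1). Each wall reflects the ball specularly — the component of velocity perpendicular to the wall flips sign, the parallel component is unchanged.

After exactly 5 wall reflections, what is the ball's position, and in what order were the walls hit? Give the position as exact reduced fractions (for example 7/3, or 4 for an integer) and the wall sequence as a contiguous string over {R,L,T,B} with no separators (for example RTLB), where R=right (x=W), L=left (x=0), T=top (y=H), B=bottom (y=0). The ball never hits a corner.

Final position: (0,9)
Wall sequence: LBRTL

1. t=6 → L at (0,1); v=(1,-1)
2. t=1 → B at (1,0); v=(1,1)
3. t=7 → R at (8,7); v=(-1,1)
4. t=5 → T at (3,12); v=(-1,-1)
5. t=3 → L at (0,9); v=(1,-1)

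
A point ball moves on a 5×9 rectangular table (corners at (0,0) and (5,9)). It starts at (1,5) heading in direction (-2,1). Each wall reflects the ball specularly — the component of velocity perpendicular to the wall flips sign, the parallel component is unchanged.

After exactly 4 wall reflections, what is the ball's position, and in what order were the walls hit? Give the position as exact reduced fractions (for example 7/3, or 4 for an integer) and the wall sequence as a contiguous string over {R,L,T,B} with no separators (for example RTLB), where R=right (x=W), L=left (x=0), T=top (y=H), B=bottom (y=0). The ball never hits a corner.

1. t=1/2 → L at (0,11/2); v=(2,1)
2. t=5/2 → R at (5,8); v=(-2,1)
3. t=1 → T at (3,9); v=(-2,-1)
4. t=3/2 → L at (0,15/2); v=(2,-1)

Final position: (0,15/2)
Wall sequence: LRTL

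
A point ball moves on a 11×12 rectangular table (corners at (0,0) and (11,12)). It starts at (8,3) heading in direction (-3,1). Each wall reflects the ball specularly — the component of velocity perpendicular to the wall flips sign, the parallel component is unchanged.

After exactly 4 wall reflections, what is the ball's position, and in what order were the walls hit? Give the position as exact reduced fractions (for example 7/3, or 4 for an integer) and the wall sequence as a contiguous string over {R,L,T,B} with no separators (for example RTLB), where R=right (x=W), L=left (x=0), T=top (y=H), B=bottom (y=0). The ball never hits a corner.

1. t=8/3 → L at (0,17/3); v=(3,1)
2. t=11/3 → R at (11,28/3); v=(-3,1)
3. t=8/3 → T at (3,12); v=(-3,-1)
4. t=1 → L at (0,11); v=(3,-1)

Final position: (0,11)
Wall sequence: LRTL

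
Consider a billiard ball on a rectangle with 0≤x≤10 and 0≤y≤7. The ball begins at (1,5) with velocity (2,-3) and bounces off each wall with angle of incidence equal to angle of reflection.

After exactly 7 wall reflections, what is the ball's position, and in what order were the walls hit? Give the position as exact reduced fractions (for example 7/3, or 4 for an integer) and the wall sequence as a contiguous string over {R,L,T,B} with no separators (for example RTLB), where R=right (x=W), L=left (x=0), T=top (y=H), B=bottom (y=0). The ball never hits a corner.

Final position: (3,0)
Wall sequence: BTRBTLB

1. t=5/3 → B at (13/3,0); v=(2,3)
2. t=7/3 → T at (9,7); v=(2,-3)
3. t=1/2 → R at (10,11/2); v=(-2,-3)
4. t=11/6 → B at (19/3,0); v=(-2,3)
5. t=7/3 → T at (5/3,7); v=(-2,-3)
6. t=5/6 → L at (0,9/2); v=(2,-3)
7. t=3/2 → B at (3,0); v=(2,3)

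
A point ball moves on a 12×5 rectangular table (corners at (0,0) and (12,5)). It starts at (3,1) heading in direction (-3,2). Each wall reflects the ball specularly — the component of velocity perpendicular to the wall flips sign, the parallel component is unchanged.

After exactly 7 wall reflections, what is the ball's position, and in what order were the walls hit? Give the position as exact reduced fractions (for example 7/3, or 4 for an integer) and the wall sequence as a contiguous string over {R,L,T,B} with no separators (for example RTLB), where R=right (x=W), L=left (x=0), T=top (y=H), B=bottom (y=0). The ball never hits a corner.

Final position: (3/2,0)
Wall sequence: LTBRTLB

1. t=1 → L at (0,3); v=(3,2)
2. t=1 → T at (3,5); v=(3,-2)
3. t=5/2 → B at (21/2,0); v=(3,2)
4. t=1/2 → R at (12,1); v=(-3,2)
5. t=2 → T at (6,5); v=(-3,-2)
6. t=2 → L at (0,1); v=(3,-2)
7. t=1/2 → B at (3/2,0); v=(3,2)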